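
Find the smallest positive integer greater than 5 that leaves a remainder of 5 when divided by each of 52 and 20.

265

N − 5 must be a common multiple of 52 and 20.
52 = 2^2 × 13
20 = 2^2 × 5
LCM(52, 20) = 2^2 × 5 × 13 = 260.
Smallest N > 5 is LCM + 5 = 260 + 5 = 265.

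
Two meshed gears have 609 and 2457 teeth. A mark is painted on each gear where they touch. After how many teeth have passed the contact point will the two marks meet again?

71253 teeth

The first simultaneous occurrence is after LCM of the individual periods.
609 = 3 × 7 × 29
2457 = 3^3 × 7 × 13
LCM(609, 2457) = 3^3 × 7 × 13 × 29 = 71253.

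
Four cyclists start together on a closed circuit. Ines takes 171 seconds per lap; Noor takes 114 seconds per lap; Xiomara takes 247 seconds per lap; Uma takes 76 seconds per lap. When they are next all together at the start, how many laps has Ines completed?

The first common completion time is the LCM of the periods.
171 = 3^2 × 19
114 = 2 × 3 × 19
247 = 13 × 19
76 = 2^2 × 19
LCM(171, 114, 247, 76) = 2^2 × 3^2 × 13 × 19 = 8892.
Laps for period 171: 8892 / 171 = 52.

52 laps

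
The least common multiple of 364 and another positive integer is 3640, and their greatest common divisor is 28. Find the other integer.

gcd × lcm = product of the two integers, so the other integer is (28 × 3640) / 364 = 280.

280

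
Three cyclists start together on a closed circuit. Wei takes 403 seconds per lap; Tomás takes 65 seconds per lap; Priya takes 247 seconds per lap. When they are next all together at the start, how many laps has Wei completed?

All finish a whole number of cycles simultaneously at t = LCM of the periods.
403 = 13 × 31
65 = 5 × 13
247 = 13 × 19
LCM(403, 65, 247) = 5 × 13 × 19 × 31 = 38285.
Laps for period 403: 38285 / 403 = 95.

95 laps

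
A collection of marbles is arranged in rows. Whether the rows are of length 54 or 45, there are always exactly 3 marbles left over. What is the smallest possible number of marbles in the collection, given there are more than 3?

N − 3 must be a common multiple of 54 and 45.
54 = 2 × 3^3
45 = 3^2 × 5
LCM(54, 45) = 2 × 3^3 × 5 = 270.
Smallest N > 3 is LCM + 3 = 270 + 3 = 273.

273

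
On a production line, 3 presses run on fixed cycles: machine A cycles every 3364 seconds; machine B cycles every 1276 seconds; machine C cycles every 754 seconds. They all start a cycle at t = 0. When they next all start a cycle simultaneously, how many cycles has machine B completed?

377 cycles

The first common completion time is the LCM of the periods.
3364 = 2^2 × 29^2
1276 = 2^2 × 11 × 29
754 = 2 × 13 × 29
LCM(3364, 1276, 754) = 2^2 × 11 × 13 × 29^2 = 481052.
Cycles for period 1276: 481052 / 1276 = 377.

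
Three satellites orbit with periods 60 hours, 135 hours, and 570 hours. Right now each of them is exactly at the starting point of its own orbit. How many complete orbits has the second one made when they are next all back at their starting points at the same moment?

All finish a whole number of cycles simultaneously at t = LCM of the periods.
60 = 2^2 × 3 × 5
135 = 3^3 × 5
570 = 2 × 3 × 5 × 19
LCM(60, 135, 570) = 2^2 × 3^3 × 5 × 19 = 10260.
Orbits for period 135: 10260 / 135 = 76.

76 orbits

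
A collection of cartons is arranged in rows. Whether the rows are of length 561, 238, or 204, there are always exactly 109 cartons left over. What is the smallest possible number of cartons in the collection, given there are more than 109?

N − 109 must be a common multiple of 561, 238, and 204.
561 = 3 × 11 × 17
238 = 2 × 7 × 17
204 = 2^2 × 3 × 17
LCM(561, 238, 204) = 2^2 × 3 × 7 × 11 × 17 = 15708.
Smallest N > 109 is LCM + 109 = 15708 + 109 = 15817.

15817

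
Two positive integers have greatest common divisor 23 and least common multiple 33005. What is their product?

For any two positive integers, gcd × lcm = product = 23 × 33005 = 759115.

759115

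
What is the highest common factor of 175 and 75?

175 = 5^2 × 7
75 = 3 × 5^2
gcd(175, 75) = 5^2 = 25.

25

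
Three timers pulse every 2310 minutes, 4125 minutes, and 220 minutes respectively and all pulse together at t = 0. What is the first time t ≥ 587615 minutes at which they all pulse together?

Joint pulses occur at multiples of LCM(2310, 4125, 220).
2310 = 2 × 3 × 5 × 7 × 11
4125 = 3 × 5^3 × 11
220 = 2^2 × 5 × 11
LCM(2310, 4125, 220) = 2^2 × 3 × 5^3 × 7 × 11 = 115500.
Smallest multiple of 115500 that is ≥ 587615: ⌈587615/115500⌉ × 115500 = 6 × 115500 = 693000.

693000 minutes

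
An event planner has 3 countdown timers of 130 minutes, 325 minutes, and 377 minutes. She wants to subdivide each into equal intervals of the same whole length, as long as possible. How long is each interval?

13 minutes

The interval must divide each timer length; the longest such is the gcd.
130 = 2 × 5 × 13
325 = 5^2 × 13
377 = 13 × 29
gcd(130, 325, 377) = 13.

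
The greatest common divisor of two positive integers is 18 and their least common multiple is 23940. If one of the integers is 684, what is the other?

For two integers, gcd × lcm = product, so the other is (18 × 23940) / 684 = 430920 / 684 = 630.

630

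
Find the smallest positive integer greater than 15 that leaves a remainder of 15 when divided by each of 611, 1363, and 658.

248081

N − 15 must be a common multiple of 611, 1363, and 658.
611 = 13 × 47
1363 = 29 × 47
658 = 2 × 7 × 47
LCM(611, 1363, 658) = 2 × 7 × 13 × 29 × 47 = 248066.
Smallest N > 15 is LCM + 15 = 248066 + 15 = 248081.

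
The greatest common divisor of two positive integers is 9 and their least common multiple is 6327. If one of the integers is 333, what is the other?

171

For two integers, gcd × lcm = product, so the other is (9 × 6327) / 333 = 56943 / 333 = 171.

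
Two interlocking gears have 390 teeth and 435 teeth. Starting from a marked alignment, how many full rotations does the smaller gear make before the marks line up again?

All finish a whole number of cycles simultaneously at t = LCM of the periods.
390 = 2 × 3 × 5 × 13
435 = 3 × 5 × 29
LCM(390, 435) = 2 × 3 × 5 × 13 × 29 = 11310.
Rotations for period 390: 11310 / 390 = 29.

29 rotations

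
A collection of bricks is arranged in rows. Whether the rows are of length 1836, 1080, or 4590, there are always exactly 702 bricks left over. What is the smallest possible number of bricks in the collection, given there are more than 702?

19062

N − 702 must be a common multiple of 1836, 1080, and 4590.
1836 = 2^2 × 3^3 × 17
1080 = 2^3 × 3^3 × 5
4590 = 2 × 3^3 × 5 × 17
LCM(1836, 1080, 4590) = 2^3 × 3^3 × 5 × 17 = 18360.
Smallest N > 702 is LCM + 702 = 18360 + 702 = 19062.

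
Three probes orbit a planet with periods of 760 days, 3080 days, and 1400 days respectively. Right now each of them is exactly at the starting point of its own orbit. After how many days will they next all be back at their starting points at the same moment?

292600 days

We need the least common multiple of the intervals.
760 = 2^3 × 5 × 19
3080 = 2^3 × 5 × 7 × 11
1400 = 2^3 × 5^2 × 7
LCM(760, 3080, 1400) = 2^3 × 5^2 × 7 × 11 × 19 = 292600.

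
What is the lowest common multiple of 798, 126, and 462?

798 = 2 × 3 × 7 × 19
126 = 2 × 3^2 × 7
462 = 2 × 3 × 7 × 11
LCM(798, 126, 462) = 2 × 3^2 × 7 × 11 × 19 = 26334.

26334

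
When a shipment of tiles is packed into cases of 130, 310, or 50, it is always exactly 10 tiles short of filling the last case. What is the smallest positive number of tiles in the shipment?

20140

Being 10 short of a full case of size k means N ≡ −10 (mod k), i.e. N + 10 is a multiple of each size.
130 = 2 × 5 × 13
310 = 2 × 5 × 31
50 = 2 × 5^2
LCM(130, 310, 50) = 2 × 5^2 × 13 × 31 = 20150.
Smallest positive N is 20150 − 10 = 20140.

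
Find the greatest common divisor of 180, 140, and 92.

180 = 2^2 × 3^2 × 5
140 = 2^2 × 5 × 7
92 = 2^2 × 23
gcd(180, 140, 92) = 2^2 = 4.

4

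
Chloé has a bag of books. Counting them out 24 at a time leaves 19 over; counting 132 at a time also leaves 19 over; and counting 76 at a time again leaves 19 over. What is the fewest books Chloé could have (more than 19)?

5035

N − 19 must be a common multiple of 24, 132, and 76.
24 = 2^3 × 3
132 = 2^2 × 3 × 11
76 = 2^2 × 19
LCM(24, 132, 76) = 2^3 × 3 × 11 × 19 = 5016.
Smallest N > 19 is LCM + 19 = 5016 + 19 = 5035.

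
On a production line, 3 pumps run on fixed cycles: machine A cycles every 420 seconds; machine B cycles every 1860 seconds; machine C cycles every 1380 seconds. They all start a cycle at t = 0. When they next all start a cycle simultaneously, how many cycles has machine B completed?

All finish a whole number of cycles simultaneously at t = LCM of the periods.
420 = 2^2 × 3 × 5 × 7
1860 = 2^2 × 3 × 5 × 31
1380 = 2^2 × 3 × 5 × 23
LCM(420, 1860, 1380) = 2^2 × 3 × 5 × 7 × 23 × 31 = 299460.
Cycles for period 1860: 299460 / 1860 = 161.

161 cycles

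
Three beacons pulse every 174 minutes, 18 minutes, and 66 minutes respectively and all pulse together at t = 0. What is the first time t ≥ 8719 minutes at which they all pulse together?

Joint pulses occur at multiples of LCM(174, 18, 66).
174 = 2 × 3 × 29
18 = 2 × 3^2
66 = 2 × 3 × 11
LCM(174, 18, 66) = 2 × 3^2 × 11 × 29 = 5742.
Smallest multiple of 5742 that is ≥ 8719: ⌈8719/5742⌉ × 5742 = 2 × 5742 = 11484.

11484 minutes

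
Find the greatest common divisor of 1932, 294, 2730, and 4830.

1932 = 2^2 × 3 × 7 × 23
294 = 2 × 3 × 7^2
2730 = 2 × 3 × 5 × 7 × 13
4830 = 2 × 3 × 5 × 7 × 23
gcd(1932, 294, 2730, 4830) = 2 × 3 × 7 = 42.

42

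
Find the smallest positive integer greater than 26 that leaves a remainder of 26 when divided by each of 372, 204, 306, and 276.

N − 26 must be a common multiple of 372, 204, 306, and 276.
372 = 2^2 × 3 × 31
204 = 2^2 × 3 × 17
306 = 2 × 3^2 × 17
276 = 2^2 × 3 × 23
LCM(372, 204, 306, 276) = 2^2 × 3^2 × 17 × 23 × 31 = 436356.
Smallest N > 26 is LCM + 26 = 436356 + 26 = 436382.

436382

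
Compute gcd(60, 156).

12

60 = 2^2 × 3 × 5
156 = 2^2 × 3 × 13
gcd(60, 156) = 2^2 × 3 = 12.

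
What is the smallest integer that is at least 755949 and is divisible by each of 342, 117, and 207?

The integer must be a common multiple of 342, 117, and 207, so a multiple of their LCM.
342 = 2 × 3^2 × 19
117 = 3^2 × 13
207 = 3^2 × 23
LCM(342, 117, 207) = 2 × 3^2 × 13 × 19 × 23 = 102258.
Smallest multiple of 102258 that is ≥ 755949: ⌈755949/102258⌉ × 102258 = 8 × 102258 = 818064.

818064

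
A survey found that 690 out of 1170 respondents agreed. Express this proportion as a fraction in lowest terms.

690 = 2 × 3 × 5 × 23
1170 = 2 × 3^2 × 5 × 13
gcd(690, 1170) = 2 × 3 × 5 = 30.
Divide numerator and denominator by 30: 690/1170 = 23/39.

23/39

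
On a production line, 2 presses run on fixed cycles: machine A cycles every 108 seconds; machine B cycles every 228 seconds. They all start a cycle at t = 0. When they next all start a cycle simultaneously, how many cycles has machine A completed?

19 cycles

All finish a whole number of cycles simultaneously at t = LCM of the periods.
108 = 2^2 × 3^3
228 = 2^2 × 3 × 19
LCM(108, 228) = 2^2 × 3^3 × 19 = 2052.
Cycles for period 108: 2052 / 108 = 19.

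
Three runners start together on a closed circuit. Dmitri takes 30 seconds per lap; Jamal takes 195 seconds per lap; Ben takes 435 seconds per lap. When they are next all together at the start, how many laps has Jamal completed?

They are all back at their starting positions together after one LCM of the periods.
30 = 2 × 3 × 5
195 = 3 × 5 × 13
435 = 3 × 5 × 29
LCM(30, 195, 435) = 2 × 3 × 5 × 13 × 29 = 11310.
Laps for period 195: 11310 / 195 = 58.

58 laps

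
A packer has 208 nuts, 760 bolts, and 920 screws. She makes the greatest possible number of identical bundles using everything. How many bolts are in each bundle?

95

Number of bundles = gcd(208, 760, 920).
208 = 2^4 × 13
760 = 2^3 × 5 × 19
920 = 2^3 × 5 × 23
gcd(208, 760, 920) = 2^3 = 8.
bolts per bundle = 760 / 8 = 95.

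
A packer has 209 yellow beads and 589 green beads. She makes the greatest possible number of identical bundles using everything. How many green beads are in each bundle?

Number of bundles = gcd(209, 589).
209 = 11 × 19
589 = 19 × 31
gcd(209, 589) = 19.
green beads per bundle = 589 / 19 = 31.

31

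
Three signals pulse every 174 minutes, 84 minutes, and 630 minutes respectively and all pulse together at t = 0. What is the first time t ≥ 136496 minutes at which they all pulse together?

146160 minutes

Joint pulses occur at multiples of LCM(174, 84, 630).
174 = 2 × 3 × 29
84 = 2^2 × 3 × 7
630 = 2 × 3^2 × 5 × 7
LCM(174, 84, 630) = 2^2 × 3^2 × 5 × 7 × 29 = 36540.
Smallest multiple of 36540 that is ≥ 136496: ⌈136496/36540⌉ × 36540 = 4 × 36540 = 146160.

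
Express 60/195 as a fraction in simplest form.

60 = 2^2 × 3 × 5
195 = 3 × 5 × 13
gcd(60, 195) = 3 × 5 = 15.
Divide numerator and denominator by 15: 60/195 = 4/13.

4/13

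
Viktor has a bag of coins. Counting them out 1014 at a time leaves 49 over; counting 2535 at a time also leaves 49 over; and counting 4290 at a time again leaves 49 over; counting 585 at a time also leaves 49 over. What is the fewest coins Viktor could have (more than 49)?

N − 49 must be a common multiple of 1014, 2535, 4290, and 585.
1014 = 2 × 3 × 13^2
2535 = 3 × 5 × 13^2
4290 = 2 × 3 × 5 × 11 × 13
585 = 3^2 × 5 × 13
LCM(1014, 2535, 4290, 585) = 2 × 3^2 × 5 × 11 × 13^2 = 167310.
Smallest N > 49 is LCM + 49 = 167310 + 49 = 167359.

167359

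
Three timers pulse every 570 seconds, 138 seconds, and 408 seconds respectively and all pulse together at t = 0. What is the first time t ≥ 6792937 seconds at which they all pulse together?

Joint pulses occur at multiples of LCM(570, 138, 408).
570 = 2 × 3 × 5 × 19
138 = 2 × 3 × 23
408 = 2^3 × 3 × 17
LCM(570, 138, 408) = 2^3 × 3 × 5 × 17 × 19 × 23 = 891480.
Smallest multiple of 891480 that is ≥ 6792937: ⌈6792937/891480⌉ × 891480 = 8 × 891480 = 7131840.

7131840 seconds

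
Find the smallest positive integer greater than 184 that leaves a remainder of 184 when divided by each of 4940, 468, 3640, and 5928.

N − 184 must be a common multiple of 4940, 468, 3640, and 5928.
4940 = 2^2 × 5 × 13 × 19
468 = 2^2 × 3^2 × 13
3640 = 2^3 × 5 × 7 × 13
5928 = 2^3 × 3 × 13 × 19
LCM(4940, 468, 3640, 5928) = 2^3 × 3^2 × 5 × 7 × 13 × 19 = 622440.
Smallest N > 184 is LCM + 184 = 622440 + 184 = 622624.

622624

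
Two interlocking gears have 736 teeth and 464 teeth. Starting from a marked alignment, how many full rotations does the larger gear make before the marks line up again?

29 rotations

The first common completion time is the LCM of the periods.
736 = 2^5 × 23
464 = 2^4 × 29
LCM(736, 464) = 2^5 × 23 × 29 = 21344.
Rotations for period 736: 21344 / 736 = 29.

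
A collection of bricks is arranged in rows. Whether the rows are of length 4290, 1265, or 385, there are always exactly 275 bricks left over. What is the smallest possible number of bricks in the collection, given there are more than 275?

N − 275 must be a common multiple of 4290, 1265, and 385.
4290 = 2 × 3 × 5 × 11 × 13
1265 = 5 × 11 × 23
385 = 5 × 7 × 11
LCM(4290, 1265, 385) = 2 × 3 × 5 × 7 × 11 × 13 × 23 = 690690.
Smallest N > 275 is LCM + 275 = 690690 + 275 = 690965.

690965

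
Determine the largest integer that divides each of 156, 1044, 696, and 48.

12

156 = 2^2 × 3 × 13
1044 = 2^2 × 3^2 × 29
696 = 2^3 × 3 × 29
48 = 2^4 × 3
gcd(156, 1044, 696, 48) = 2^2 × 3 = 12.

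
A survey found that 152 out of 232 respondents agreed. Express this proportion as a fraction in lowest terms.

19/29

152 = 2^3 × 19
232 = 2^3 × 29
gcd(152, 232) = 2^3 = 8.
Divide numerator and denominator by 8: 152/232 = 19/29.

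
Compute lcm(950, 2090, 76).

20900

950 = 2 × 5^2 × 19
2090 = 2 × 5 × 11 × 19
76 = 2^2 × 19
LCM(950, 2090, 76) = 2^2 × 5^2 × 11 × 19 = 20900.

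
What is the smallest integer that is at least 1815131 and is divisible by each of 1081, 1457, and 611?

The integer must be a common multiple of 1081, 1457, and 611, so a multiple of their LCM.
1081 = 23 × 47
1457 = 31 × 47
611 = 13 × 47
LCM(1081, 1457, 611) = 13 × 23 × 31 × 47 = 435643.
Smallest multiple of 435643 that is ≥ 1815131: ⌈1815131/435643⌉ × 435643 = 5 × 435643 = 2178215.

2178215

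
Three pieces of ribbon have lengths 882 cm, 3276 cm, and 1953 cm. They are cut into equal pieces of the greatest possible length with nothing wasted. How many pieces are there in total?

97

Piece length = gcd(882, 3276, 1953).
882 = 2 × 3^2 × 7^2
3276 = 2^2 × 3^2 × 7 × 13
1953 = 3^2 × 7 × 31
gcd(882, 3276, 1953) = 3^2 × 7 = 63.
Total pieces = 882/63 + 3276/63 + 1953/63 = 14 + 52 + 31 = 97.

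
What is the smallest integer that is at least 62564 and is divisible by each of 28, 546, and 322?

The integer must be a common multiple of 28, 546, and 322, so a multiple of their LCM.
28 = 2^2 × 7
546 = 2 × 3 × 7 × 13
322 = 2 × 7 × 23
LCM(28, 546, 322) = 2^2 × 3 × 7 × 13 × 23 = 25116.
Smallest multiple of 25116 that is ≥ 62564: ⌈62564/25116⌉ × 25116 = 3 × 25116 = 75348.

75348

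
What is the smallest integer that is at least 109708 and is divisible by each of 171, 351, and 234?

120042

The integer must be a common multiple of 171, 351, and 234, so a multiple of their LCM.
171 = 3^2 × 19
351 = 3^3 × 13
234 = 2 × 3^2 × 13
LCM(171, 351, 234) = 2 × 3^3 × 13 × 19 = 13338.
Smallest multiple of 13338 that is ≥ 109708: ⌈109708/13338⌉ × 13338 = 9 × 13338 = 120042.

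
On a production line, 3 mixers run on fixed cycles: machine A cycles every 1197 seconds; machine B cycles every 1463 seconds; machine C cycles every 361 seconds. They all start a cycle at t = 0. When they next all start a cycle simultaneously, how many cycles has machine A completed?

They are all back at their starting positions together after one LCM of the periods.
1197 = 3^2 × 7 × 19
1463 = 7 × 11 × 19
361 = 19^2
LCM(1197, 1463, 361) = 3^2 × 7 × 11 × 19^2 = 250173.
Cycles for period 1197: 250173 / 1197 = 209.

209 cycles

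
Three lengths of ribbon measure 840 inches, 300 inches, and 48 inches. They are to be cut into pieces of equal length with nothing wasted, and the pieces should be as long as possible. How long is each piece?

12 inches

Each piece length must divide every original length, so the longest possible is gcd(840, 300, 48).
840 = 2^3 × 3 × 5 × 7
300 = 2^2 × 3 × 5^2
48 = 2^4 × 3
gcd(840, 300, 48) = 2^2 × 3 = 12.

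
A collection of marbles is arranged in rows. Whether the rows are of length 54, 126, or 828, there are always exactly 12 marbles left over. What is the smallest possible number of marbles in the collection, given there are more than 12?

17400

N − 12 must be a common multiple of 54, 126, and 828.
54 = 2 × 3^3
126 = 2 × 3^2 × 7
828 = 2^2 × 3^2 × 23
LCM(54, 126, 828) = 2^2 × 3^3 × 7 × 23 = 17388.
Smallest N > 12 is LCM + 12 = 17388 + 12 = 17400.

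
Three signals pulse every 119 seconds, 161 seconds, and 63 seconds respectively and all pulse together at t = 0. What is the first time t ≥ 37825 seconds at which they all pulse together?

49266 seconds

Joint pulses occur at multiples of LCM(119, 161, 63).
119 = 7 × 17
161 = 7 × 23
63 = 3^2 × 7
LCM(119, 161, 63) = 3^2 × 7 × 17 × 23 = 24633.
Smallest multiple of 24633 that is ≥ 37825: ⌈37825/24633⌉ × 24633 = 2 × 24633 = 49266.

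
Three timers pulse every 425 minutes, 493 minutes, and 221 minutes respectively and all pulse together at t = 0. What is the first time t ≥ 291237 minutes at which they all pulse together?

320450 minutes

Joint pulses occur at multiples of LCM(425, 493, 221).
425 = 5^2 × 17
493 = 17 × 29
221 = 13 × 17
LCM(425, 493, 221) = 5^2 × 13 × 17 × 29 = 160225.
Smallest multiple of 160225 that is ≥ 291237: ⌈291237/160225⌉ × 160225 = 2 × 160225 = 320450.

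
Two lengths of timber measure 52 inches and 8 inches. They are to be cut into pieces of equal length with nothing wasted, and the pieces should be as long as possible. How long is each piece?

The greatest length dividing all of 52 and 8 is their gcd.
52 = 2^2 × 13
8 = 2^3
gcd(52, 8) = 2^2 = 4.

4 inches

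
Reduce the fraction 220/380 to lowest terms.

11/19

220 = 2^2 × 5 × 11
380 = 2^2 × 5 × 19
gcd(220, 380) = 2^2 × 5 = 20.
Divide numerator and denominator by 20: 220/380 = 11/19.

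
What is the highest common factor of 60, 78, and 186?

60 = 2^2 × 3 × 5
78 = 2 × 3 × 13
186 = 2 × 3 × 31
gcd(60, 78, 186) = 2 × 3 = 6.

6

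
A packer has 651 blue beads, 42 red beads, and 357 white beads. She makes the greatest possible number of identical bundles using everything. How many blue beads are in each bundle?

Number of bundles = gcd(651, 42, 357).
651 = 3 × 7 × 31
42 = 2 × 3 × 7
357 = 3 × 7 × 17
gcd(651, 42, 357) = 3 × 7 = 21.
blue beads per bundle = 651 / 21 = 31.

31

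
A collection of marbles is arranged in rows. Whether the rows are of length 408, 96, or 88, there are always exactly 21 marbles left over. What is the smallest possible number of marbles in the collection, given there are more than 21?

17973

N − 21 must be a common multiple of 408, 96, and 88.
408 = 2^3 × 3 × 17
96 = 2^5 × 3
88 = 2^3 × 11
LCM(408, 96, 88) = 2^5 × 3 × 11 × 17 = 17952.
Smallest N > 21 is LCM + 21 = 17952 + 21 = 17973.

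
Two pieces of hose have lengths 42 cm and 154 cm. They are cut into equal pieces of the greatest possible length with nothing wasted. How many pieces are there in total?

Piece length = gcd(42, 154).
42 = 2 × 3 × 7
154 = 2 × 7 × 11
gcd(42, 154) = 2 × 7 = 14.
Total pieces = 42/14 + 154/14 = 3 + 11 = 14.

14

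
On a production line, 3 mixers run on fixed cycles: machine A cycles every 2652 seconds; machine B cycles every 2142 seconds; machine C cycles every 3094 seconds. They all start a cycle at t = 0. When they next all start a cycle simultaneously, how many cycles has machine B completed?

26 cycles

They are all back at their starting positions together after one LCM of the periods.
2652 = 2^2 × 3 × 13 × 17
2142 = 2 × 3^2 × 7 × 17
3094 = 2 × 7 × 13 × 17
LCM(2652, 2142, 3094) = 2^2 × 3^2 × 7 × 13 × 17 = 55692.
Cycles for period 2142: 55692 / 2142 = 26.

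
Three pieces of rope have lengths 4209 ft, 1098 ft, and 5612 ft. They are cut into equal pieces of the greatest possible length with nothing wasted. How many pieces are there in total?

Piece length = gcd(4209, 1098, 5612).
4209 = 3 × 23 × 61
1098 = 2 × 3^2 × 61
5612 = 2^2 × 23 × 61
gcd(4209, 1098, 5612) = 61.
Total pieces = 4209/61 + 1098/61 + 5612/61 = 69 + 18 + 92 = 179.

179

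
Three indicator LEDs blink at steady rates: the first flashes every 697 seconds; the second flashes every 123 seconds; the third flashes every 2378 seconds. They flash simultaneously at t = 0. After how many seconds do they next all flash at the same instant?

The first simultaneous occurrence is after LCM of the individual periods.
697 = 17 × 41
123 = 3 × 41
2378 = 2 × 29 × 41
LCM(697, 123, 2378) = 2 × 3 × 17 × 29 × 41 = 121278.

121278 seconds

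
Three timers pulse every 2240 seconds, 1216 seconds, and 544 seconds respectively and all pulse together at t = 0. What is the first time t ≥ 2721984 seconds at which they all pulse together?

2894080 seconds

Joint pulses occur at multiples of LCM(2240, 1216, 544).
2240 = 2^6 × 5 × 7
1216 = 2^6 × 19
544 = 2^5 × 17
LCM(2240, 1216, 544) = 2^6 × 5 × 7 × 17 × 19 = 723520.
Smallest multiple of 723520 that is ≥ 2721984: ⌈2721984/723520⌉ × 723520 = 4 × 723520 = 2894080.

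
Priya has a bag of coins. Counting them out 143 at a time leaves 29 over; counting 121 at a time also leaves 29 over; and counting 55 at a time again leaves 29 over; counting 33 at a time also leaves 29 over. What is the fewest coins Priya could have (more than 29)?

23624

N − 29 must be a common multiple of 143, 121, 55, and 33.
143 = 11 × 13
121 = 11^2
55 = 5 × 11
33 = 3 × 11
LCM(143, 121, 55, 33) = 3 × 5 × 11^2 × 13 = 23595.
Smallest N > 29 is LCM + 29 = 23595 + 29 = 23624.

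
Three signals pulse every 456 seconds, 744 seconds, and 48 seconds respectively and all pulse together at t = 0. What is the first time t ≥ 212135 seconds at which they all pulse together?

Joint pulses occur at multiples of LCM(456, 744, 48).
456 = 2^3 × 3 × 19
744 = 2^3 × 3 × 31
48 = 2^4 × 3
LCM(456, 744, 48) = 2^4 × 3 × 19 × 31 = 28272.
Smallest multiple of 28272 that is ≥ 212135: ⌈212135/28272⌉ × 28272 = 8 × 28272 = 226176.

226176 seconds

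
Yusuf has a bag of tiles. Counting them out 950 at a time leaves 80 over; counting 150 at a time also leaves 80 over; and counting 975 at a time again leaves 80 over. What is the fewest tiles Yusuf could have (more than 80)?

37130

N − 80 must be a common multiple of 950, 150, and 975.
950 = 2 × 5^2 × 19
150 = 2 × 3 × 5^2
975 = 3 × 5^2 × 13
LCM(950, 150, 975) = 2 × 3 × 5^2 × 13 × 19 = 37050.
Smallest N > 80 is LCM + 80 = 37050 + 80 = 37130.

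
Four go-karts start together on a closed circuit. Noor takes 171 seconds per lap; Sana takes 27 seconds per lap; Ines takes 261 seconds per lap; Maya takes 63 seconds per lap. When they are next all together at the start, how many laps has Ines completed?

The first common completion time is the LCM of the periods.
171 = 3^2 × 19
27 = 3^3
261 = 3^2 × 29
63 = 3^2 × 7
LCM(171, 27, 261, 63) = 3^3 × 7 × 19 × 29 = 104139.
Laps for period 261: 104139 / 261 = 399.

399 laps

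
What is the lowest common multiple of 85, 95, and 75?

85 = 5 × 17
95 = 5 × 19
75 = 3 × 5^2
LCM(85, 95, 75) = 3 × 5^2 × 17 × 19 = 24225.

24225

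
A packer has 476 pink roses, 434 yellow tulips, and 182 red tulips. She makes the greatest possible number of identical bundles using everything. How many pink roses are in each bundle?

Number of bundles = gcd(476, 434, 182).
476 = 2^2 × 7 × 17
434 = 2 × 7 × 31
182 = 2 × 7 × 13
gcd(476, 434, 182) = 2 × 7 = 14.
pink roses per bundle = 476 / 14 = 34.

34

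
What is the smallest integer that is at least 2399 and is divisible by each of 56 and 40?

The integer must be a common multiple of 56 and 40, so a multiple of their LCM.
56 = 2^3 × 7
40 = 2^3 × 5
LCM(56, 40) = 2^3 × 5 × 7 = 280.
Smallest multiple of 280 that is ≥ 2399: ⌈2399/280⌉ × 280 = 9 × 280 = 2520.

2520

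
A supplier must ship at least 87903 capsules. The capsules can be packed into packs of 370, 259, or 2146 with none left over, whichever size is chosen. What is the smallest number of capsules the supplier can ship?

The number of capsules must be a common multiple of 370, 259, and 2146, so a multiple of their LCM.
370 = 2 × 5 × 37
259 = 7 × 37
2146 = 2 × 29 × 37
LCM(370, 259, 2146) = 2 × 5 × 7 × 29 × 37 = 75110.
Smallest multiple of 75110 that is ≥ 87903: ⌈87903/75110⌉ × 75110 = 2 × 75110 = 150220.

150220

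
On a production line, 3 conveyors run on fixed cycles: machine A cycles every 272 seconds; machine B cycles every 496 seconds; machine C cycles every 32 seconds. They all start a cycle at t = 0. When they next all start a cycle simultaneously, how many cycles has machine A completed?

62 cycles

The first common completion time is the LCM of the periods.
272 = 2^4 × 17
496 = 2^4 × 31
32 = 2^5
LCM(272, 496, 32) = 2^5 × 17 × 31 = 16864.
Cycles for period 272: 16864 / 272 = 62.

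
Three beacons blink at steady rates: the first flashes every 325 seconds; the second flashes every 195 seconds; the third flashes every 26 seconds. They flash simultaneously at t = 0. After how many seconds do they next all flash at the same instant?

The first simultaneous occurrence is after LCM of the individual periods.
325 = 5^2 × 13
195 = 3 × 5 × 13
26 = 2 × 13
LCM(325, 195, 26) = 2 × 3 × 5^2 × 13 = 1950.

1950 seconds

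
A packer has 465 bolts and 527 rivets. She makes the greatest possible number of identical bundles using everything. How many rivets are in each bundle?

17

Number of bundles = gcd(465, 527).
465 = 3 × 5 × 31
527 = 17 × 31
gcd(465, 527) = 31.
rivets per bundle = 527 / 31 = 17.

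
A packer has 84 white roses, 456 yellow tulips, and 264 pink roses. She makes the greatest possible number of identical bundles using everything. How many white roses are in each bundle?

7

Number of bundles = gcd(84, 456, 264).
84 = 2^2 × 3 × 7
456 = 2^3 × 3 × 19
264 = 2^3 × 3 × 11
gcd(84, 456, 264) = 2^2 × 3 = 12.
white roses per bundle = 84 / 12 = 7.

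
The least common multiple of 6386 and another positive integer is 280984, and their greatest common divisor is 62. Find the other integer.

gcd × lcm = product of the two integers, so the other integer is (62 × 280984) / 6386 = 2728.

2728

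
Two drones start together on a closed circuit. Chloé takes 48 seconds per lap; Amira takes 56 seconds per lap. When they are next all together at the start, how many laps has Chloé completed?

All finish a whole number of cycles simultaneously at t = LCM of the periods.
48 = 2^4 × 3
56 = 2^3 × 7
LCM(48, 56) = 2^4 × 3 × 7 = 336.
Laps for period 48: 336 / 48 = 7.

7 laps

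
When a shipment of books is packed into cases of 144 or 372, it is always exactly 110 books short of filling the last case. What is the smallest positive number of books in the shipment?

Being 110 short of a full case of size k means N ≡ −110 (mod k), i.e. N + 110 is a multiple of each size.
144 = 2^4 × 3^2
372 = 2^2 × 3 × 31
LCM(144, 372) = 2^4 × 3^2 × 31 = 4464.
Smallest positive N is 4464 − 110 = 4354.

4354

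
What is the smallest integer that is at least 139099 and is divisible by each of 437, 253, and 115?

The integer must be a common multiple of 437, 253, and 115, so a multiple of their LCM.
437 = 19 × 23
253 = 11 × 23
115 = 5 × 23
LCM(437, 253, 115) = 5 × 11 × 19 × 23 = 24035.
Smallest multiple of 24035 that is ≥ 139099: ⌈139099/24035⌉ × 24035 = 6 × 24035 = 144210.

144210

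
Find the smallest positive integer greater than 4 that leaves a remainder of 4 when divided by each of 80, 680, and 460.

N − 4 must be a common multiple of 80, 680, and 460.
80 = 2^4 × 5
680 = 2^3 × 5 × 17
460 = 2^2 × 5 × 23
LCM(80, 680, 460) = 2^4 × 5 × 17 × 23 = 31280.
Smallest N > 4 is LCM + 4 = 31280 + 4 = 31284.

31284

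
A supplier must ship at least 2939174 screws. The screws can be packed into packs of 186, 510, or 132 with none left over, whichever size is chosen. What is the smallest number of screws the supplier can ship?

3130380

The number of screws must be a common multiple of 186, 510, and 132, so a multiple of their LCM.
186 = 2 × 3 × 31
510 = 2 × 3 × 5 × 17
132 = 2^2 × 3 × 11
LCM(186, 510, 132) = 2^2 × 3 × 5 × 11 × 17 × 31 = 347820.
Smallest multiple of 347820 that is ≥ 2939174: ⌈2939174/347820⌉ × 347820 = 9 × 347820 = 3130380.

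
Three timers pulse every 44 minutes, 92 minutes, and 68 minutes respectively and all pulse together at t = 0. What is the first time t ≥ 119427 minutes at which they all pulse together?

Joint pulses occur at multiples of LCM(44, 92, 68).
44 = 2^2 × 11
92 = 2^2 × 23
68 = 2^2 × 17
LCM(44, 92, 68) = 2^2 × 11 × 17 × 23 = 17204.
Smallest multiple of 17204 that is ≥ 119427: ⌈119427/17204⌉ × 17204 = 7 × 17204 = 120428.

120428 minutes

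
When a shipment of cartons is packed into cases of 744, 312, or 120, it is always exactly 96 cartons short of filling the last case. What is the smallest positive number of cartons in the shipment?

Being 96 short of a full case of size k means N ≡ −96 (mod k), i.e. N + 96 is a multiple of each size.
744 = 2^3 × 3 × 31
312 = 2^3 × 3 × 13
120 = 2^3 × 3 × 5
LCM(744, 312, 120) = 2^3 × 3 × 5 × 13 × 31 = 48360.
Smallest positive N is 48360 − 96 = 48264.

48264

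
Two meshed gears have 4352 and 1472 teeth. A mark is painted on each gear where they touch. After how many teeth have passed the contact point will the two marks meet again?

100096 teeth

The first simultaneous occurrence is after LCM of the individual periods.
4352 = 2^8 × 17
1472 = 2^6 × 23
LCM(4352, 1472) = 2^8 × 17 × 23 = 100096.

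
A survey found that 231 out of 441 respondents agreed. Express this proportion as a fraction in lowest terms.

231 = 3 × 7 × 11
441 = 3^2 × 7^2
gcd(231, 441) = 3 × 7 = 21.
Divide numerator and denominator by 21: 231/441 = 11/21.

11/21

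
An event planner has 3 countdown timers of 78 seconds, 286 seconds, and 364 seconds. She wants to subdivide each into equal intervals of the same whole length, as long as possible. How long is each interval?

26 seconds

The interval must divide each timer length; the longest such is the gcd.
78 = 2 × 3 × 13
286 = 2 × 11 × 13
364 = 2^2 × 7 × 13
gcd(78, 286, 364) = 2 × 13 = 26.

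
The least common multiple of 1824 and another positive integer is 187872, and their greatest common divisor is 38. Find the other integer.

gcd × lcm = product of the two integers, so the other integer is (38 × 187872) / 1824 = 3914.

3914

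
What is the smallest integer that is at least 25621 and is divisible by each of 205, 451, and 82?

The integer must be a common multiple of 205, 451, and 82, so a multiple of their LCM.
205 = 5 × 41
451 = 11 × 41
82 = 2 × 41
LCM(205, 451, 82) = 2 × 5 × 11 × 41 = 4510.
Smallest multiple of 4510 that is ≥ 25621: ⌈25621/4510⌉ × 4510 = 6 × 4510 = 27060.

27060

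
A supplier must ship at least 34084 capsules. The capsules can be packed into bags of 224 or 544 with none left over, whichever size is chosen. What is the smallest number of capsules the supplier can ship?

34272

The number of capsules must be a common multiple of 224 and 544, so a multiple of their LCM.
224 = 2^5 × 7
544 = 2^5 × 17
LCM(224, 544) = 2^5 × 7 × 17 = 3808.
Smallest multiple of 3808 that is ≥ 34084: ⌈34084/3808⌉ × 3808 = 9 × 3808 = 34272.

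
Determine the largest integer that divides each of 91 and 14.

7

91 = 7 × 13
14 = 2 × 7
gcd(91, 14) = 7.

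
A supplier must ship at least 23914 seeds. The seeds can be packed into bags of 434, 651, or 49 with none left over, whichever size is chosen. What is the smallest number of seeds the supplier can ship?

The number of seeds must be a common multiple of 434, 651, and 49, so a multiple of their LCM.
434 = 2 × 7 × 31
651 = 3 × 7 × 31
49 = 7^2
LCM(434, 651, 49) = 2 × 3 × 7^2 × 31 = 9114.
Smallest multiple of 9114 that is ≥ 23914: ⌈23914/9114⌉ × 9114 = 3 × 9114 = 27342.

27342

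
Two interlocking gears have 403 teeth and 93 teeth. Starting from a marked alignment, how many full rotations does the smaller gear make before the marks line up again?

The first common completion time is the LCM of the periods.
403 = 13 × 31
93 = 3 × 31
LCM(403, 93) = 3 × 13 × 31 = 1209.
Rotations for period 93: 1209 / 93 = 13.

13 rotations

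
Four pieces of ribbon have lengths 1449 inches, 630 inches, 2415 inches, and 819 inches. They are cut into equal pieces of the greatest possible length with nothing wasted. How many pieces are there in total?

Piece length = gcd(1449, 630, 2415, 819).
1449 = 3^2 × 7 × 23
630 = 2 × 3^2 × 5 × 7
2415 = 3 × 5 × 7 × 23
819 = 3^2 × 7 × 13
gcd(1449, 630, 2415, 819) = 3 × 7 = 21.
Total pieces = 1449/21 + 630/21 + 2415/21 + 819/21 = 69 + 30 + 115 + 39 = 253.

253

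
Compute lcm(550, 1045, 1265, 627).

721050

550 = 2 × 5^2 × 11
1045 = 5 × 11 × 19
1265 = 5 × 11 × 23
627 = 3 × 11 × 19
LCM(550, 1045, 1265, 627) = 2 × 3 × 5^2 × 11 × 19 × 23 = 721050.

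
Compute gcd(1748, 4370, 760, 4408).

1748 = 2^2 × 19 × 23
4370 = 2 × 5 × 19 × 23
760 = 2^3 × 5 × 19
4408 = 2^3 × 19 × 29
gcd(1748, 4370, 760, 4408) = 2 × 19 = 38.

38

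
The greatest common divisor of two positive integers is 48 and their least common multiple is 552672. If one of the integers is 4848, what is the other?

5472

For two integers, gcd × lcm = product, so the other is (48 × 552672) / 4848 = 26528256 / 4848 = 5472.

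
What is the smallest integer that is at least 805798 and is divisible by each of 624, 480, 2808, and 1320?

1235520

The integer must be a common multiple of 624, 480, 2808, and 1320, so a multiple of their LCM.
624 = 2^4 × 3 × 13
480 = 2^5 × 3 × 5
2808 = 2^3 × 3^3 × 13
1320 = 2^3 × 3 × 5 × 11
LCM(624, 480, 2808, 1320) = 2^5 × 3^3 × 5 × 11 × 13 = 617760.
Smallest multiple of 617760 that is ≥ 805798: ⌈805798/617760⌉ × 617760 = 2 × 617760 = 1235520.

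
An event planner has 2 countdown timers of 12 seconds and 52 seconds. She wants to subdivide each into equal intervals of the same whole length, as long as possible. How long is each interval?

4 seconds

The interval must divide each timer length; the longest such is the gcd.
12 = 2^2 × 3
52 = 2^2 × 13
gcd(12, 52) = 2^2 = 4.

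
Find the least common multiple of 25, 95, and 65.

25 = 5^2
95 = 5 × 19
65 = 5 × 13
LCM(25, 95, 65) = 5^2 × 13 × 19 = 6175.

6175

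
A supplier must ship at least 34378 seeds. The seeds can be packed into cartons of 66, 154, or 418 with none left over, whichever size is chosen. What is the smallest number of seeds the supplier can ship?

The number of seeds must be a common multiple of 66, 154, and 418, so a multiple of their LCM.
66 = 2 × 3 × 11
154 = 2 × 7 × 11
418 = 2 × 11 × 19
LCM(66, 154, 418) = 2 × 3 × 7 × 11 × 19 = 8778.
Smallest multiple of 8778 that is ≥ 34378: ⌈34378/8778⌉ × 8778 = 4 × 8778 = 35112.

35112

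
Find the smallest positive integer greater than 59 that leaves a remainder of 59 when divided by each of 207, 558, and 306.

218237

N − 59 must be a common multiple of 207, 558, and 306.
207 = 3^2 × 23
558 = 2 × 3^2 × 31
306 = 2 × 3^2 × 17
LCM(207, 558, 306) = 2 × 3^2 × 17 × 23 × 31 = 218178.
Smallest N > 59 is LCM + 59 = 218178 + 59 = 218237.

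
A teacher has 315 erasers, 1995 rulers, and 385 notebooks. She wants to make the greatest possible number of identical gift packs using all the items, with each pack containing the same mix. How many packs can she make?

35 packs

The pack count must divide each quantity, so the greatest is gcd(315, 1995, 385).
315 = 3^2 × 5 × 7
1995 = 3 × 5 × 7 × 19
385 = 5 × 7 × 11
gcd(315, 1995, 385) = 5 × 7 = 35.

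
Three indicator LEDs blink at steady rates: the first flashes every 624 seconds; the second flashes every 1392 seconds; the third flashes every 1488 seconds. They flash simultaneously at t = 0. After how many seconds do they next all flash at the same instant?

560976 seconds

The first simultaneous occurrence is after LCM of the individual periods.
624 = 2^4 × 3 × 13
1392 = 2^4 × 3 × 29
1488 = 2^4 × 3 × 31
LCM(624, 1392, 1488) = 2^4 × 3 × 13 × 29 × 31 = 560976.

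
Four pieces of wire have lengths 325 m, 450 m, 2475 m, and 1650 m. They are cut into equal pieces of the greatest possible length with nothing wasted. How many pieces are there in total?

196

Piece length = gcd(325, 450, 2475, 1650).
325 = 5^2 × 13
450 = 2 × 3^2 × 5^2
2475 = 3^2 × 5^2 × 11
1650 = 2 × 3 × 5^2 × 11
gcd(325, 450, 2475, 1650) = 5^2 = 25.
Total pieces = 325/25 + 450/25 + 2475/25 + 1650/25 = 13 + 18 + 99 + 66 = 196.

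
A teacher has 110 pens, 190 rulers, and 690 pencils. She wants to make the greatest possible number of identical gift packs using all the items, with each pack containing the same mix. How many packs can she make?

10 packs

The pack count must divide each quantity, so the greatest is gcd(110, 190, 690).
110 = 2 × 5 × 11
190 = 2 × 5 × 19
690 = 2 × 3 × 5 × 23
gcd(110, 190, 690) = 2 × 5 = 10.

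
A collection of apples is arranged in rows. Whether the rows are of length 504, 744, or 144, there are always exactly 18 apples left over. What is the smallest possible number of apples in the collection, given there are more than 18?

31266

N − 18 must be a common multiple of 504, 744, and 144.
504 = 2^3 × 3^2 × 7
744 = 2^3 × 3 × 31
144 = 2^4 × 3^2
LCM(504, 744, 144) = 2^4 × 3^2 × 7 × 31 = 31248.
Smallest N > 18 is LCM + 18 = 31248 + 18 = 31266.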